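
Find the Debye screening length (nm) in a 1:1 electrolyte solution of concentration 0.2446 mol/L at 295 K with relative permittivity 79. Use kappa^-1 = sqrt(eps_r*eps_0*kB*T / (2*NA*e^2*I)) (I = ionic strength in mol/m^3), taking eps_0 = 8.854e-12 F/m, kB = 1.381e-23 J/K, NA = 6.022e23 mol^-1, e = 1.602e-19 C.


Ionic strength I = 0.2446 * 1^2 * 1000 = 244.6 mol/m^3
kappa^-1 = sqrt(79 * 8.854e-12 * 1.381e-23 * 295 / (2 * 6.022e23 * (1.602e-19)^2 * 244.6))
kappa^-1 = 0.614 nm

0.614


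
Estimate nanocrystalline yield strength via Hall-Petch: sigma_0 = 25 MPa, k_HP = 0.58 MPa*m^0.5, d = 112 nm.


d = 112 nm = 1.12e-07 m
sqrt(d) = 0.000334664
Hall-Petch contribution = k / sqrt(d) = 0.58 / 0.000334664 = 1733.1 MPa
sigma = sigma_0 + k/sqrt(d) = 25 + 1733.1 = 1758.1 MPa

1758.1


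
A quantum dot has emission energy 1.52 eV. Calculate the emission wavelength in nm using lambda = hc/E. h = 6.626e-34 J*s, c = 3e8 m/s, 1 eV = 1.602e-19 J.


Convert energy: E = 1.52 eV = 1.52 * 1.602e-19 = 2.43504e-19 J
lambda = h*c / E = 6.626e-34 * 3e8 / 2.43504e-19
lambda = 8.16332e-07 m = 816.3 nm

816.3


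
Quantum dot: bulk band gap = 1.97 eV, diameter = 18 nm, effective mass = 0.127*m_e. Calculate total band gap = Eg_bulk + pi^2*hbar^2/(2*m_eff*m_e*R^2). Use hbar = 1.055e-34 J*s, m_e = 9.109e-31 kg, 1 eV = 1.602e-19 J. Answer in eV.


Radius R = 18/2 nm = 9e-09 m
Confinement energy dE = pi^2 * hbar^2 / (2 * m_eff * m_e * R^2)
dE = pi^2 * (1.055e-34)^2 / (2 * 0.127 * 9.109e-31 * (9e-09)^2) J, divided by 1.602e-19 J/eV
dE = 0.0366 eV
Total band gap = E_g(bulk) + dE = 1.97 + 0.0366 = 2.0066 eV

2.0066


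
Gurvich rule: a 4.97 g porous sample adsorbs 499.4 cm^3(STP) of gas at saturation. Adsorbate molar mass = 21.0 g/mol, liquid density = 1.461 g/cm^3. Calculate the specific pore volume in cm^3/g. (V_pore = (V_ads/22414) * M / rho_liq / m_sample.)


Moles adsorbed n = V_ads / 22414 = 499.4 / 22414 = 2.228072e-02 mol
Liquid volume V_liq = n * M / rho_liq = 2.228072e-02 * 21.0 / 1.461 = 0.32026 cm^3
Specific pore volume V_pore = V_liq / m_sample = 0.32026 / 4.97
V_pore = 0.0644 cm^3/g

0.0644


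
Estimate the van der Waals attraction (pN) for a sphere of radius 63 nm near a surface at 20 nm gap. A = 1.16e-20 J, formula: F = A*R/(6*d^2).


Convert to SI: R = 63 nm = 6.3e-08 m, d = 20 nm = 2e-08 m
F = A * R / (6 * d^2)
F = 1.16e-20 * 6.3e-08 / (6 * (2e-08)^2)
F = 3.045e-13 N = 0.304 pN

0.304


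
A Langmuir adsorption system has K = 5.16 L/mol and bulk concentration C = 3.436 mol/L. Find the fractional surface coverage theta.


Langmuir isotherm: theta = K*C / (1 + K*C)
K*C = 5.16 * 3.436 = 17.72976
theta = 17.72976 / (1 + 17.72976) = 17.72976 / 18.72976
theta = 0.9466

0.9466


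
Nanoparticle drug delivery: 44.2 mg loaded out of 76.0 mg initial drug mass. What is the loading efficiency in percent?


Drug loading efficiency = (drug loaded / drug initial) * 100
DLE = 44.2 / 76.0 * 100
DLE = 0.5816 * 100
DLE = 58.16%

58.16


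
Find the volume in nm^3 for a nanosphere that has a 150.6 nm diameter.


Radius r = 150.6/2 = 75.3 nm
Volume V = (4/3) * pi * r^3
V = (4/3) * pi * (75.3)^3
V = 1788436.55 nm^3

1788436.55


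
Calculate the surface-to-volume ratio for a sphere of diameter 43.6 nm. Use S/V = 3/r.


Radius r = 43.6/2 = 21.8 nm
S/V = 3 / r = 3 / 21.8
S/V = 0.1376 nm^-1

0.1376


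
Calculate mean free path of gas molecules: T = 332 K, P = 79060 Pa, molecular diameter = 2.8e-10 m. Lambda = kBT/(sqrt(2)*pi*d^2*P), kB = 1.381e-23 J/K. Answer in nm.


Mean free path: lambda = kB*T / (sqrt(2) * pi * d^2 * P)
lambda = 1.381e-23 * 332 / (sqrt(2) * pi * (2.8e-10)^2 * 79060)
lambda = 1.66492e-07 m
lambda = 166.49 nm

166.49


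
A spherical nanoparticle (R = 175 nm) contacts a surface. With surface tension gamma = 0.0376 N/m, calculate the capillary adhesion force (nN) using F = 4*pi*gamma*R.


Convert radius: R = 175 nm = 1.75e-07 m
F = 4 * pi * gamma * R
F = 4 * pi * 0.0376 * 1.75e-07
F = 8.26867e-08 N = 82.6867 nN

82.6867


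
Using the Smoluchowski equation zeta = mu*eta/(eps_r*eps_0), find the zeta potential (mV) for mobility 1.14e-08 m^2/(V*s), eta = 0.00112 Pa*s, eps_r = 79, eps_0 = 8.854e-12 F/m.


Smoluchowski equation: zeta = mu * eta / (eps_r * eps_0)
zeta = 1.14e-08 * 0.00112 / (79 * 8.854e-12)
zeta = 0.018254 V = 18.25 mV

18.25


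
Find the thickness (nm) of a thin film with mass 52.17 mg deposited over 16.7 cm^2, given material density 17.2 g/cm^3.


Convert: m = 52.17 mg = 5.2170e-05 kg, A = 16.7 cm^2 = 1.6700e-03 m^2, rho = 17.2 g/cm^3 = 17200 kg/m^3
t = m / (A * rho)
t = 5.2170e-05 / (1.6700e-03 * 17200)
t = 1.8163e-06 m = 1816.3 nm

1816.3


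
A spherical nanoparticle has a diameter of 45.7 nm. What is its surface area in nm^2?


Radius r = 45.7/2 = 22.85 nm
Surface area SA = 4 * pi * r^2
SA = 4 * pi * (22.85)^2
SA = 6561.18 nm^2

6561.18


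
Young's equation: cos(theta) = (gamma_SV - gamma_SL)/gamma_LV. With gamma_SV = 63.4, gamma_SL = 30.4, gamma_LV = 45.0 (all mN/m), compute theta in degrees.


cos(theta) = (gamma_SV - gamma_SL) / gamma_LV
cos(theta) = (63.4 - 30.4) / 45.0
cos(theta) = 0.733333
theta = arccos(0.733333) = 42.83 degrees

42.83


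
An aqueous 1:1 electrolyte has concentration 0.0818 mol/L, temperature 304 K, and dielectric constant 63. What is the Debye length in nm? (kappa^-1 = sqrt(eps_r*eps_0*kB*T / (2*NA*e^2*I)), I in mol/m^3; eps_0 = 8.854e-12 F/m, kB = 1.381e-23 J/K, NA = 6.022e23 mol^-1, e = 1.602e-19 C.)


Ionic strength I = 0.0818 * 1^2 * 1000 = 81.8 mol/m^3
kappa^-1 = sqrt(63 * 8.854e-12 * 1.381e-23 * 304 / (2 * 6.022e23 * (1.602e-19)^2 * 81.8))
kappa^-1 = 0.962 nm

0.962


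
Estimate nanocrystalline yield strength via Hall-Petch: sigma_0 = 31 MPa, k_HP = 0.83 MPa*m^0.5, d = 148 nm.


d = 148 nm = 1.48e-07 m
sqrt(d) = 0.0003847077
Hall-Petch contribution = k / sqrt(d) = 0.83 / 0.0003847077 = 2157.5 MPa
sigma = sigma_0 + k/sqrt(d) = 31 + 2157.5 = 2188.5 MPa

2188.5


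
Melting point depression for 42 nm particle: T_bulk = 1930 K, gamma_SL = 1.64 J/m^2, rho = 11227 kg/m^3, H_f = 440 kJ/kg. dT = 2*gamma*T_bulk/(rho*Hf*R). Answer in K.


Radius R = 42/2 = 21 nm = 2.1e-08 m
Convert H_f = 440 kJ/kg = 440000 J/kg
dT = 2 * gamma_SL * T_bulk / (rho * H_f * R)
dT = 2 * 1.64 * 1930 / (11227 * 440000 * 2.1e-08)
dT = 61.0 K

61.0


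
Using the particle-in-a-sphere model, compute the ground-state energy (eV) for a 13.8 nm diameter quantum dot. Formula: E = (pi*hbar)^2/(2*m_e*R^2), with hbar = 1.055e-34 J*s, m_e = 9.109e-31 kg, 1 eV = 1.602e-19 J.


Radius R = 13.8/2 = 6.9 nm = 6.9e-09 m
E = (pi * 1.055e-34)^2 / (2 * 9.109e-31 * (6.9e-09)^2)
E(J) = 1.2665e-21
E = E(J) / 1.602e-19 = 0.0079 eV

0.0079


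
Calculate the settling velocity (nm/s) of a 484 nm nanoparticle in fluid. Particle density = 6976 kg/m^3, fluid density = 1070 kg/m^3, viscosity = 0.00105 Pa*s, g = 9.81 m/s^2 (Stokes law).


Radius R = 484/2 nm = 2.42e-07 m
Density difference = 6976 - 1070 = 5906 kg/m^3
v = 2 * R^2 * (rho_p - rho_f) * g / (9 * eta)
v = 2 * (2.42e-07)^2 * 5906 * 9.81 / (9 * 0.00105)
v = 7.18111e-07 m/s = 718.1107 nm/s

718.1107


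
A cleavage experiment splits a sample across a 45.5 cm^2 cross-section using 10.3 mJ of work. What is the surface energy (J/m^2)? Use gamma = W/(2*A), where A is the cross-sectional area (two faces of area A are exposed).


Convert: A = 45.5 cm^2 = 0.00455 m^2, W = 10.3 mJ = 0.0103 J
Cleaving exposes two faces of area A, so total new surface = 2*A and gamma = W / (2*A)
gamma = 0.0103 / (2 * 0.00455)
gamma = 1.132 J/m^2

1.132


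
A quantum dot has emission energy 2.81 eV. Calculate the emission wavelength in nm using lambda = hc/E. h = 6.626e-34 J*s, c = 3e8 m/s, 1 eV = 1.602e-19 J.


Convert energy: E = 2.81 eV = 2.81 * 1.602e-19 = 4.50162e-19 J
lambda = h*c / E = 6.626e-34 * 3e8 / 4.50162e-19
lambda = 4.41574e-07 m = 441.6 nm

441.6


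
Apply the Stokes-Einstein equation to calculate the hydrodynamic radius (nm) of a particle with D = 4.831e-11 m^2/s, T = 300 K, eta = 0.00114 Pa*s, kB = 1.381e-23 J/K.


Stokes-Einstein: R = kB*T / (6*pi*eta*D)
R = 1.381e-23 * 300 / (6 * pi * 0.00114 * 4.831e-11)
R = 3.99091e-09 m = 3.99 nm

3.99


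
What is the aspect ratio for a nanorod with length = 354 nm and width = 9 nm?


Aspect ratio AR = length / diameter
AR = 354 / 9
AR = 39.33

39.33


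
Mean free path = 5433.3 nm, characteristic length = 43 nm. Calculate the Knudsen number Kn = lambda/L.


Knudsen number Kn = lambda / L
Kn = 5433.3 / 43
Kn = 126.3558

126.3558


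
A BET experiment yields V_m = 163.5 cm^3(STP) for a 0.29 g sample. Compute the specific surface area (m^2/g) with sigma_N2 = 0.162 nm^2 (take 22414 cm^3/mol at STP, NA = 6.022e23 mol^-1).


Number of moles in monolayer = V_m / 22414 = 163.5 / 22414 = 0.00729455
Number of molecules = moles * NA = 0.00729455 * 6.022e23
SA = molecules * sigma / mass
SA = (163.5 / 22414) * 6.022e23 * 0.162e-18 / 0.29
SA = 2453.9 m^2/g

2453.9


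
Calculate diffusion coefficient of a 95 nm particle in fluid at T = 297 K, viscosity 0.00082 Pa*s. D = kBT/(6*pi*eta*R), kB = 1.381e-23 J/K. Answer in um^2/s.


Radius R = 95/2 = 47.5 nm = 4.75e-08 m
D = kB*T / (6*pi*eta*R)
D = 1.381e-23 * 297 / (6 * pi * 0.00082 * 4.75e-08)
D = 5.58652e-12 m^2/s = 5.587 um^2/s

5.587


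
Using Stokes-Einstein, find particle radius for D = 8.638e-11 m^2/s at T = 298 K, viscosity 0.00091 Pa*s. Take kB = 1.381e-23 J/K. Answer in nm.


Stokes-Einstein: R = kB*T / (6*pi*eta*D)
R = 1.381e-23 * 298 / (6 * pi * 0.00091 * 8.638e-11)
R = 2.7775e-09 m = 2.78 nm

2.78


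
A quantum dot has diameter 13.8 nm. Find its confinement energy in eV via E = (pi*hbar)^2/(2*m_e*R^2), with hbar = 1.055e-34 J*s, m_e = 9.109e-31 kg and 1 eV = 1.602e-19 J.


Radius R = 13.8/2 = 6.9 nm = 6.9e-09 m
E = (pi * 1.055e-34)^2 / (2 * 9.109e-31 * (6.9e-09)^2)
E(J) = 1.2665e-21
E = E(J) / 1.602e-19 = 0.0079 eV

0.0079


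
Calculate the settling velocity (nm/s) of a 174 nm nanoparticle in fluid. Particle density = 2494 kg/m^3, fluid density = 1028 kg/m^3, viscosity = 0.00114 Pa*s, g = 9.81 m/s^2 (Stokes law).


Radius R = 174/2 nm = 8.7e-08 m
Density difference = 2494 - 1028 = 1466 kg/m^3
v = 2 * R^2 * (rho_p - rho_f) * g / (9 * eta)
v = 2 * (8.7e-08)^2 * 1466 * 9.81 / (9 * 0.00114)
v = 2.1219e-08 m/s = 21.219 nm/s

21.219


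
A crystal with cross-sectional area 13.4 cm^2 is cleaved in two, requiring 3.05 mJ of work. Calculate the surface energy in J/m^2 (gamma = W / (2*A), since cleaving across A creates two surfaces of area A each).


Convert: A = 13.4 cm^2 = 0.00134 m^2, W = 3.05 mJ = 0.00305 J
Cleaving exposes two faces of area A, so total new surface = 2*A and gamma = W / (2*A)
gamma = 0.00305 / (2 * 0.00134)
gamma = 1.138 J/m^2

1.138


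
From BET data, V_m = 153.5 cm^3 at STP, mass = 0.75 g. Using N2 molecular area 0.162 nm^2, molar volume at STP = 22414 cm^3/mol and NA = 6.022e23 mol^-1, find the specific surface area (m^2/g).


Number of moles in monolayer = V_m / 22414 = 153.5 / 22414 = 0.0068484
Number of molecules = moles * NA = 0.0068484 * 6.022e23
SA = molecules * sigma / mass
SA = (153.5 / 22414) * 6.022e23 * 0.162e-18 / 0.75
SA = 890.8 m^2/g

890.8


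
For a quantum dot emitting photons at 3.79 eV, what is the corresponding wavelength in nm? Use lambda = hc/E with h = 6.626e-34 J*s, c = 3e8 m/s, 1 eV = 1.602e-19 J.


Convert energy: E = 3.79 eV = 3.79 * 1.602e-19 = 6.07158e-19 J
lambda = h*c / E = 6.626e-34 * 3e8 / 6.07158e-19
lambda = 3.27394e-07 m = 327.4 nm

327.4


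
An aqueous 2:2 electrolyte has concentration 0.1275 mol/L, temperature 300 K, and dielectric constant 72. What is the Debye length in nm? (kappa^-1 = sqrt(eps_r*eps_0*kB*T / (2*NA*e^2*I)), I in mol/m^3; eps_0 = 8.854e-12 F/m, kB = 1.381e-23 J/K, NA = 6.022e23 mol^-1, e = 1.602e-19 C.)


Ionic strength I = 0.1275 * 2^2 * 1000 = 510 mol/m^3
kappa^-1 = sqrt(72 * 8.854e-12 * 1.381e-23 * 300 / (2 * 6.022e23 * (1.602e-19)^2 * 510))
kappa^-1 = 0.409 nm

0.409


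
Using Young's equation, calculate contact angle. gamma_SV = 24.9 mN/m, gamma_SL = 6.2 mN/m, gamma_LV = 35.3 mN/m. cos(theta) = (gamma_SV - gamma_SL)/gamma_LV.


cos(theta) = (gamma_SV - gamma_SL) / gamma_LV
cos(theta) = (24.9 - 6.2) / 35.3
cos(theta) = 0.529745
theta = arccos(0.529745) = 58.01 degrees

58.01


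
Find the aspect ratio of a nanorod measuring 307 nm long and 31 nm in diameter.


Aspect ratio AR = length / diameter
AR = 307 / 31
AR = 9.9

9.9


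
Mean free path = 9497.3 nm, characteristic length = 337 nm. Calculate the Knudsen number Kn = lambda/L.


Knudsen number Kn = lambda / L
Kn = 9497.3 / 337
Kn = 28.1819

28.1819


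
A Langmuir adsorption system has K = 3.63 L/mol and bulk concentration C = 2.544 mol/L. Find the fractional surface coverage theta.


Langmuir isotherm: theta = K*C / (1 + K*C)
K*C = 3.63 * 2.544 = 9.23472
theta = 9.23472 / (1 + 9.23472) = 9.23472 / 10.23472
theta = 0.9023

0.9023


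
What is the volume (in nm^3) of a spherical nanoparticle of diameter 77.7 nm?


Radius r = 77.7/2 = 38.85 nm
Volume V = (4/3) * pi * r^3
V = (4/3) * pi * (38.85)^3
V = 245618.84 nm^3

245618.84


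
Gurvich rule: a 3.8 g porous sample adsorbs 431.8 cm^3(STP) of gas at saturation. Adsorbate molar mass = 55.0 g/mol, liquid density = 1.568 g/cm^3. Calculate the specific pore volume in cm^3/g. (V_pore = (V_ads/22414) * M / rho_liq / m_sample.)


Moles adsorbed n = V_ads / 22414 = 431.8 / 22414 = 1.926475e-02 mol
Liquid volume V_liq = n * M / rho_liq = 1.926475e-02 * 55.0 / 1.568 = 0.67574 cm^3
Specific pore volume V_pore = V_liq / m_sample = 0.67574 / 3.8
V_pore = 0.1778 cm^3/g

0.1778


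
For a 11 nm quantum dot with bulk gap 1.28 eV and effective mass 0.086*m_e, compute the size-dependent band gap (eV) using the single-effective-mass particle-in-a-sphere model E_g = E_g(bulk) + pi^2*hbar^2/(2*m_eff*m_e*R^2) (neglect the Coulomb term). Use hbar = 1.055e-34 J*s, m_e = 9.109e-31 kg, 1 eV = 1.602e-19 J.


Radius R = 11/2 nm = 5.5e-09 m
Confinement energy dE = pi^2 * hbar^2 / (2 * m_eff * m_e * R^2)
dE = pi^2 * (1.055e-34)^2 / (2 * 0.086 * 9.109e-31 * (5.5e-09)^2) J, divided by 1.602e-19 J/eV
dE = 0.1447 eV
Total band gap = E_g(bulk) + dE = 1.28 + 0.1447 = 1.4247 eV

1.4247


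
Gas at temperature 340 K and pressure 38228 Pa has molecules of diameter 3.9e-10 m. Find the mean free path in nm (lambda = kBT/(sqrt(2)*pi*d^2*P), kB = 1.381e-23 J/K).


Mean free path: lambda = kB*T / (sqrt(2) * pi * d^2 * P)
lambda = 1.381e-23 * 340 / (sqrt(2) * pi * (3.9e-10)^2 * 38228)
lambda = 1.81759e-07 m
lambda = 181.76 nm

181.76


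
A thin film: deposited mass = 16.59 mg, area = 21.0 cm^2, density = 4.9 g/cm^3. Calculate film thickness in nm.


Convert: m = 16.59 mg = 1.6590e-05 kg, A = 21.0 cm^2 = 2.1000e-03 m^2, rho = 4.9 g/cm^3 = 4900 kg/m^3
t = m / (A * rho)
t = 1.6590e-05 / (2.1000e-03 * 4900)
t = 1.6122e-06 m = 1612.2 nm

1612.2


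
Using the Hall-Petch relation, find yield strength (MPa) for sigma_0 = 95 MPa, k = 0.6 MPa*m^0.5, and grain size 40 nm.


d = 40 nm = 4e-08 m
sqrt(d) = 0.0002
Hall-Petch contribution = k / sqrt(d) = 0.6 / 0.0002 = 3000.0 MPa
sigma = sigma_0 + k/sqrt(d) = 95 + 3000.0 = 3095.0 MPa

3095.0


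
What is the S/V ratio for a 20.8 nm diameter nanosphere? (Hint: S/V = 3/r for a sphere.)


Radius r = 20.8/2 = 10.4 nm
S/V = 3 / r = 3 / 10.4
S/V = 0.2885 nm^-1

0.2885


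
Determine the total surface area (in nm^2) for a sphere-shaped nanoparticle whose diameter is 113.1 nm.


Radius r = 113.1/2 = 56.55 nm
Surface area SA = 4 * pi * r^2
SA = 4 * pi * (56.55)^2
SA = 40186.03 nm^2

40186.03


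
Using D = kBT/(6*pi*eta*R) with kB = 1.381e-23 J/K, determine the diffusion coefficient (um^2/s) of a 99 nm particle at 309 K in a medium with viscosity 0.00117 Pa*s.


Radius R = 99/2 = 49.5 nm = 4.95e-08 m
D = kB*T / (6*pi*eta*R)
D = 1.381e-23 * 309 / (6 * pi * 0.00117 * 4.95e-08)
D = 3.90895e-12 m^2/s = 3.909 um^2/s

3.909


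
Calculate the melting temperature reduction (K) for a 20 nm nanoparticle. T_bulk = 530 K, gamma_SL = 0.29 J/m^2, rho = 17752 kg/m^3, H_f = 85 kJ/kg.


Radius R = 20/2 = 10 nm = 1e-08 m
Convert H_f = 85 kJ/kg = 85000 J/kg
dT = 2 * gamma_SL * T_bulk / (rho * H_f * R)
dT = 2 * 0.29 * 530 / (17752 * 85000 * 1e-08)
dT = 20.4 K

20.4


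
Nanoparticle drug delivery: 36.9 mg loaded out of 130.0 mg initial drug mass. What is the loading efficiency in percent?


Drug loading efficiency = (drug loaded / drug initial) * 100
DLE = 36.9 / 130.0 * 100
DLE = 0.2838 * 100
DLE = 28.38%

28.38


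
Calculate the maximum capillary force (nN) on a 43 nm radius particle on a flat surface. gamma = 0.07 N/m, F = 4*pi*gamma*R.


Convert radius: R = 43 nm = 4.3e-08 m
F = 4 * pi * gamma * R
F = 4 * pi * 0.07 * 4.3e-08
F = 3.78248e-08 N = 37.8248 nN

37.8248


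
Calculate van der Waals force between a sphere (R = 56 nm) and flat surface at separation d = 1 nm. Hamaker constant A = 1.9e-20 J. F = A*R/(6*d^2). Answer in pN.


Convert to SI: R = 56 nm = 5.6e-08 m, d = 1 nm = 1e-09 m
F = A * R / (6 * d^2)
F = 1.9e-20 * 5.6e-08 / (6 * (1e-09)^2)
F = 1.77333e-10 N = 177.333 pN

177.333


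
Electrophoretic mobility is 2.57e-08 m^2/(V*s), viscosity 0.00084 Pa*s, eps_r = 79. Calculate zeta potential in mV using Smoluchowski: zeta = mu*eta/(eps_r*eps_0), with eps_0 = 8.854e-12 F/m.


Smoluchowski equation: zeta = mu * eta / (eps_r * eps_0)
zeta = 2.57e-08 * 0.00084 / (79 * 8.854e-12)
zeta = 0.030864 V = 30.86 mV

30.86


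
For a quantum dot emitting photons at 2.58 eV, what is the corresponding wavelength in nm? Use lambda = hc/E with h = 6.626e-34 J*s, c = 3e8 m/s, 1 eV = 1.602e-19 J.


Convert energy: E = 2.58 eV = 2.58 * 1.602e-19 = 4.13316e-19 J
lambda = h*c / E = 6.626e-34 * 3e8 / 4.13316e-19
lambda = 4.8094e-07 m = 480.9 nm

480.9


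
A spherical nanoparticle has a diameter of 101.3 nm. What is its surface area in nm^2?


Radius r = 101.3/2 = 50.65 nm
Surface area SA = 4 * pi * r^2
SA = 4 * pi * (50.65)^2
SA = 32238.05 nm^2

32238.05


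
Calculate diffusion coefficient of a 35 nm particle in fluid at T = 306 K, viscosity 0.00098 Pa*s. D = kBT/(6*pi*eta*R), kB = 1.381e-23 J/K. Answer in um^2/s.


Radius R = 35/2 = 17.5 nm = 1.75e-08 m
D = kB*T / (6*pi*eta*R)
D = 1.381e-23 * 306 / (6 * pi * 0.00098 * 1.75e-08)
D = 1.30722e-11 m^2/s = 13.072 um^2/s

13.072


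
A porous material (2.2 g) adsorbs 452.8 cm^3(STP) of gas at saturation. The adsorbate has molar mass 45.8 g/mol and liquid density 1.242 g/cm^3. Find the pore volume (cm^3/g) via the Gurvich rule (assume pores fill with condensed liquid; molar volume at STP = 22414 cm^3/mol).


Moles adsorbed n = V_ads / 22414 = 452.8 / 22414 = 2.020166e-02 mol
Liquid volume V_liq = n * M / rho_liq = 2.020166e-02 * 45.8 / 1.242 = 0.74496 cm^3
Specific pore volume V_pore = V_liq / m_sample = 0.74496 / 2.2
V_pore = 0.3386 cm^3/g

0.3386


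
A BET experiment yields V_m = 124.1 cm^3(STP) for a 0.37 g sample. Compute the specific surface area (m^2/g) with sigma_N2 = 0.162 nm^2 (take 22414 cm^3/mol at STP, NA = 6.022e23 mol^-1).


Number of moles in monolayer = V_m / 22414 = 124.1 / 22414 = 0.00553672
Number of molecules = moles * NA = 0.00553672 * 6.022e23
SA = molecules * sigma / mass
SA = (124.1 / 22414) * 6.022e23 * 0.162e-18 / 0.37
SA = 1459.8 m^2/g

1459.8


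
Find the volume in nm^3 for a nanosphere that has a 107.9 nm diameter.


Radius r = 107.9/2 = 53.95 nm
Volume V = (4/3) * pi * r^3
V = (4/3) * pi * (53.95)^3
V = 657753.18 nm^3

657753.18


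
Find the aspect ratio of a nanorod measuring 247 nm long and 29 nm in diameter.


Aspect ratio AR = length / diameter
AR = 247 / 29
AR = 8.52

8.52


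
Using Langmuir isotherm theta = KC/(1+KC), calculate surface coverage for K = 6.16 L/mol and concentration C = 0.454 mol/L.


Langmuir isotherm: theta = K*C / (1 + K*C)
K*C = 6.16 * 0.454 = 2.79664
theta = 2.79664 / (1 + 2.79664) = 2.79664 / 3.79664
theta = 0.7366

0.7366


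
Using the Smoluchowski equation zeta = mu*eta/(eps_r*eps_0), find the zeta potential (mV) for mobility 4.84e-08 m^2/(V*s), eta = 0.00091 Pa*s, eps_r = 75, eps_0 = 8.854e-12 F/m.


Smoluchowski equation: zeta = mu * eta / (eps_r * eps_0)
zeta = 4.84e-08 * 0.00091 / (75 * 8.854e-12)
zeta = 0.066326 V = 66.33 mV

66.33


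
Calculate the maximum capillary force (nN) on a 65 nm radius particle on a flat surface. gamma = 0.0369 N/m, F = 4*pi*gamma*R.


Convert radius: R = 65 nm = 6.5e-08 m
F = 4 * pi * gamma * R
F = 4 * pi * 0.0369 * 6.5e-08
F = 3.01404e-08 N = 30.1404 nN

30.1404


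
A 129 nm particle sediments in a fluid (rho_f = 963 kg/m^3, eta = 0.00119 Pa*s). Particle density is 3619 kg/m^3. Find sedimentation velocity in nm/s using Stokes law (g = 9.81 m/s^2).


Radius R = 129/2 nm = 6.45e-08 m
Density difference = 3619 - 963 = 2656 kg/m^3
v = 2 * R^2 * (rho_p - rho_f) * g / (9 * eta)
v = 2 * (6.45e-08)^2 * 2656 * 9.81 / (9 * 0.00119)
v = 2.02422e-08 m/s = 20.2422 nm/s

20.2422


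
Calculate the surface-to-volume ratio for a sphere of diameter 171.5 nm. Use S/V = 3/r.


Radius r = 171.5/2 = 85.75 nm
S/V = 3 / r = 3 / 85.75
S/V = 0.035 nm^-1

0.035


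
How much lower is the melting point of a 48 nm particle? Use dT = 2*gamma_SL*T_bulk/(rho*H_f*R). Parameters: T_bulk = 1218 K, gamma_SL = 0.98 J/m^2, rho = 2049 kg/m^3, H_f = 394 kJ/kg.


Radius R = 48/2 = 24 nm = 2.4e-08 m
Convert H_f = 394 kJ/kg = 394000 J/kg
dT = 2 * gamma_SL * T_bulk / (rho * H_f * R)
dT = 2 * 0.98 * 1218 / (2049 * 394000 * 2.4e-08)
dT = 123.2 K

123.2


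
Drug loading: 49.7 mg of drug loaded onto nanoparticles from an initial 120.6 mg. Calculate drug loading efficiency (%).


Drug loading efficiency = (drug loaded / drug initial) * 100
DLE = 49.7 / 120.6 * 100
DLE = 0.4121 * 100
DLE = 41.21%

41.21


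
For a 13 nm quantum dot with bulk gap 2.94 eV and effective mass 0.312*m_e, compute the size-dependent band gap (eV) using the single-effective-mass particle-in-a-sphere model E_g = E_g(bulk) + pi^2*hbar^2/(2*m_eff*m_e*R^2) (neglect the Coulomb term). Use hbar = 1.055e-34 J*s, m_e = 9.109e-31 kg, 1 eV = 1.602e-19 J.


Radius R = 13/2 nm = 6.5e-09 m
Confinement energy dE = pi^2 * hbar^2 / (2 * m_eff * m_e * R^2)
dE = pi^2 * (1.055e-34)^2 / (2 * 0.312 * 9.109e-31 * (6.5e-09)^2) J, divided by 1.602e-19 J/eV
dE = 0.0286 eV
Total band gap = E_g(bulk) + dE = 2.94 + 0.0286 = 2.9686 eV

2.9686


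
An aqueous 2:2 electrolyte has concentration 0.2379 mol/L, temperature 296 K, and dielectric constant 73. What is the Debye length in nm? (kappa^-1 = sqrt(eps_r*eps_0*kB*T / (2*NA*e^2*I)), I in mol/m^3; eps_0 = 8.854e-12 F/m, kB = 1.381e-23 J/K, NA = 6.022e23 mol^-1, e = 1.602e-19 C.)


Ionic strength I = 0.2379 * 2^2 * 1000 = 951.6 mol/m^3
kappa^-1 = sqrt(73 * 8.854e-12 * 1.381e-23 * 296 / (2 * 6.022e23 * (1.602e-19)^2 * 951.6))
kappa^-1 = 0.3 nm

0.3


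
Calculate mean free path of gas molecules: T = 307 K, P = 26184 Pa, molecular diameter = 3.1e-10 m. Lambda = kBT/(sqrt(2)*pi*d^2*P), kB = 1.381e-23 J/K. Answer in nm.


Mean free path: lambda = kB*T / (sqrt(2) * pi * d^2 * P)
lambda = 1.381e-23 * 307 / (sqrt(2) * pi * (3.1e-10)^2 * 26184)
lambda = 3.79234e-07 m
lambda = 379.23 nm

379.23


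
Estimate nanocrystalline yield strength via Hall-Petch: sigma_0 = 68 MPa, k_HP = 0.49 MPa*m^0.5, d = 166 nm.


d = 166 nm = 1.66e-07 m
sqrt(d) = 0.000407431
Hall-Petch contribution = k / sqrt(d) = 0.49 / 0.000407431 = 1202.7 MPa
sigma = sigma_0 + k/sqrt(d) = 68 + 1202.7 = 1270.7 MPa

1270.7


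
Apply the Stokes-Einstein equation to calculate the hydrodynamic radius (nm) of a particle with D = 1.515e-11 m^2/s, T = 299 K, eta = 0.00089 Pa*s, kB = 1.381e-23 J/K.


Stokes-Einstein: R = kB*T / (6*pi*eta*D)
R = 1.381e-23 * 299 / (6 * pi * 0.00089 * 1.515e-11)
R = 1.62465e-08 m = 16.25 nm

16.25


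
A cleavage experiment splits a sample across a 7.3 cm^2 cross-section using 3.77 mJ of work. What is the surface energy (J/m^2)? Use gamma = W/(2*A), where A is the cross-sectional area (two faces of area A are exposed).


Convert: A = 7.3 cm^2 = 0.00073 m^2, W = 3.77 mJ = 0.00377 J
Cleaving exposes two faces of area A, so total new surface = 2*A and gamma = W / (2*A)
gamma = 0.00377 / (2 * 0.00073)
gamma = 2.582 J/m^2

2.582


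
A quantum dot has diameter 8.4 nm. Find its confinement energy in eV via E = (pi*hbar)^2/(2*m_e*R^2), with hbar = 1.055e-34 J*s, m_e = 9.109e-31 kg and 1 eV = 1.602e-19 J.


Radius R = 8.4/2 = 4.2 nm = 4.2e-09 m
E = (pi * 1.055e-34)^2 / (2 * 9.109e-31 * (4.2e-09)^2)
E(J) = 3.41826e-21
E = E(J) / 1.602e-19 = 0.0213 eV

0.0213


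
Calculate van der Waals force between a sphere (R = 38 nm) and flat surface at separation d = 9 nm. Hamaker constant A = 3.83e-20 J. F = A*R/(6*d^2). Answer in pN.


Convert to SI: R = 38 nm = 3.8e-08 m, d = 9 nm = 9e-09 m
F = A * R / (6 * d^2)
F = 3.83e-20 * 3.8e-08 / (6 * (9e-09)^2)
F = 2.99465e-12 N = 2.995 pN

2.995


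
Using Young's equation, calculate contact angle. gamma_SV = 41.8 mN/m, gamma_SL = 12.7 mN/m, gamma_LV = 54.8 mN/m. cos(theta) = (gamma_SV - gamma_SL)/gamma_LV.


cos(theta) = (gamma_SV - gamma_SL) / gamma_LV
cos(theta) = (41.8 - 12.7) / 54.8
cos(theta) = 0.531022
theta = arccos(0.531022) = 57.93 degrees

57.93


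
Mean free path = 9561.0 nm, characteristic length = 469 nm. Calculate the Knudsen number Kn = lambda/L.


Knudsen number Kn = lambda / L
Kn = 9561.0 / 469
Kn = 20.3859

20.3859


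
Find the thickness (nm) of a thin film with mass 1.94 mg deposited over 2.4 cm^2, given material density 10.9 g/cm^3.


Convert: m = 1.94 mg = 1.9400e-06 kg, A = 2.4 cm^2 = 2.4000e-04 m^2, rho = 10.9 g/cm^3 = 10900 kg/m^3
t = m / (A * rho)
t = 1.9400e-06 / (2.4000e-04 * 10900)
t = 7.4159e-07 m = 741.6 nm

741.6


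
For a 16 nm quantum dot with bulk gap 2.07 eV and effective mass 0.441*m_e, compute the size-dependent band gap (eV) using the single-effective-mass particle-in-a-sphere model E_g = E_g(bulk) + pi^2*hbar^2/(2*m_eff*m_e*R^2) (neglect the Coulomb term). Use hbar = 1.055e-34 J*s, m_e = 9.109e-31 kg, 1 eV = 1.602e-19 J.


Radius R = 16/2 nm = 8e-09 m
Confinement energy dE = pi^2 * hbar^2 / (2 * m_eff * m_e * R^2)
dE = pi^2 * (1.055e-34)^2 / (2 * 0.441 * 9.109e-31 * (8e-09)^2) J, divided by 1.602e-19 J/eV
dE = 0.0133 eV
Total band gap = E_g(bulk) + dE = 2.07 + 0.0133 = 2.0833 eV

2.0833


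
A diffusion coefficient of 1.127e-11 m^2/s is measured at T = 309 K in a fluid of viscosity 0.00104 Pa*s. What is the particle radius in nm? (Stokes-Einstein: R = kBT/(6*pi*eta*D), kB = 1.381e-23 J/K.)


Stokes-Einstein: R = kB*T / (6*pi*eta*D)
R = 1.381e-23 * 309 / (6 * pi * 0.00104 * 1.127e-11)
R = 1.9315e-08 m = 19.31 nm

19.31


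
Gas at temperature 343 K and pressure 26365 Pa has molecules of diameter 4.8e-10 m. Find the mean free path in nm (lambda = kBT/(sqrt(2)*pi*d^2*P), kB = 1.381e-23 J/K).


Mean free path: lambda = kB*T / (sqrt(2) * pi * d^2 * P)
lambda = 1.381e-23 * 343 / (sqrt(2) * pi * (4.8e-10)^2 * 26365)
lambda = 1.75514e-07 m
lambda = 175.51 nm

175.51


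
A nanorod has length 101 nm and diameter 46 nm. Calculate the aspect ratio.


Aspect ratio AR = length / diameter
AR = 101 / 46
AR = 2.2

2.2


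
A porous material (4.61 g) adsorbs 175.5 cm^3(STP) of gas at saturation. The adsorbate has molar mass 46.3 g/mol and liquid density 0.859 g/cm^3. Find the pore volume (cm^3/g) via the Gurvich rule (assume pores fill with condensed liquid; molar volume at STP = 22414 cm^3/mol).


Moles adsorbed n = V_ads / 22414 = 175.5 / 22414 = 7.829928e-03 mol
Liquid volume V_liq = n * M / rho_liq = 7.829928e-03 * 46.3 / 0.859 = 0.42203 cm^3
Specific pore volume V_pore = V_liq / m_sample = 0.42203 / 4.61
V_pore = 0.0915 cm^3/g

0.0915


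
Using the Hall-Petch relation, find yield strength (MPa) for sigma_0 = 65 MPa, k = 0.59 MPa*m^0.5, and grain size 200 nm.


d = 200 nm = 2e-07 m
sqrt(d) = 0.0004472136
Hall-Petch contribution = k / sqrt(d) = 0.59 / 0.0004472136 = 1319.3 MPa
sigma = sigma_0 + k/sqrt(d) = 65 + 1319.3 = 1384.3 MPa

1384.3


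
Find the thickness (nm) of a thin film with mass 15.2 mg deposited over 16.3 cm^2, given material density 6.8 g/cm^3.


Convert: m = 15.2 mg = 1.5200e-05 kg, A = 16.3 cm^2 = 1.6300e-03 m^2, rho = 6.8 g/cm^3 = 6800 kg/m^3
t = m / (A * rho)
t = 1.5200e-05 / (1.6300e-03 * 6800)
t = 1.3713e-06 m = 1371.3 nm

1371.3


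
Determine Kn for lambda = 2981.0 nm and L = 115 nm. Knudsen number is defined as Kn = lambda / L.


Knudsen number Kn = lambda / L
Kn = 2981.0 / 115
Kn = 25.9217

25.9217


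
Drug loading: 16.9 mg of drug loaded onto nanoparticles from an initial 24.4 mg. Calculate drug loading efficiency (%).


Drug loading efficiency = (drug loaded / drug initial) * 100
DLE = 16.9 / 24.4 * 100
DLE = 0.6926 * 100
DLE = 69.26%

69.26


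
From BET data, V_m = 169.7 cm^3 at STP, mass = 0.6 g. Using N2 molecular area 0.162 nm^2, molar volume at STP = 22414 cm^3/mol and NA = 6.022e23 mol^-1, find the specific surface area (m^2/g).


Number of moles in monolayer = V_m / 22414 = 169.7 / 22414 = 0.00757116
Number of molecules = moles * NA = 0.00757116 * 6.022e23
SA = molecules * sigma / mass
SA = (169.7 / 22414) * 6.022e23 * 0.162e-18 / 0.6
SA = 1231.0 m^2/g

1231.0


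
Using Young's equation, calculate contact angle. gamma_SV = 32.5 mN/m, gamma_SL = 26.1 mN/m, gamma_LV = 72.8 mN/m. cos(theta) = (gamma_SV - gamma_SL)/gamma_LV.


cos(theta) = (gamma_SV - gamma_SL) / gamma_LV
cos(theta) = (32.5 - 26.1) / 72.8
cos(theta) = 0.087912
theta = arccos(0.087912) = 84.96 degrees

84.96


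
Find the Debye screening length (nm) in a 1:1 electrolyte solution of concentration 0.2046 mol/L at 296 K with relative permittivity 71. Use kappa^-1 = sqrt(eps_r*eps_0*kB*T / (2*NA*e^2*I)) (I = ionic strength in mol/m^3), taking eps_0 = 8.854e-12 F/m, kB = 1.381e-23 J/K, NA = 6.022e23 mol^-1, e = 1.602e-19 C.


Ionic strength I = 0.2046 * 1^2 * 1000 = 204.6 mol/m^3
kappa^-1 = sqrt(71 * 8.854e-12 * 1.381e-23 * 296 / (2 * 6.022e23 * (1.602e-19)^2 * 204.6))
kappa^-1 = 0.637 nm

0.637


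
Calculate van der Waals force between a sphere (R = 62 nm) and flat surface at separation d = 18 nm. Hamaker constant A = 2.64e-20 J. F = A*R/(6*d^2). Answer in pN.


Convert to SI: R = 62 nm = 6.2e-08 m, d = 18 nm = 1.8e-08 m
F = A * R / (6 * d^2)
F = 2.64e-20 * 6.2e-08 / (6 * (1.8e-08)^2)
F = 8.41975e-13 N = 0.842 pN

0.842


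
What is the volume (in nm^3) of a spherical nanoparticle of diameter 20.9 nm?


Radius r = 20.9/2 = 10.45 nm
Volume V = (4/3) * pi * r^3
V = (4/3) * pi * (10.45)^3
V = 4780.11 nm^3

4780.11


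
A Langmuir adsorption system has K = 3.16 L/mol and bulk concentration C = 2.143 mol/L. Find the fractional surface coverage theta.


Langmuir isotherm: theta = K*C / (1 + K*C)
K*C = 3.16 * 2.143 = 6.77188
theta = 6.77188 / (1 + 6.77188) = 6.77188 / 7.77188
theta = 0.8713

0.8713


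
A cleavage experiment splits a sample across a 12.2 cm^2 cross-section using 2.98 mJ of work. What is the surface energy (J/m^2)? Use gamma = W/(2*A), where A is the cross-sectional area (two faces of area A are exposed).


Convert: A = 12.2 cm^2 = 0.00122 m^2, W = 2.98 mJ = 0.00298 J
Cleaving exposes two faces of area A, so total new surface = 2*A and gamma = W / (2*A)
gamma = 0.00298 / (2 * 0.00122)
gamma = 1.221 J/m^2

1.221


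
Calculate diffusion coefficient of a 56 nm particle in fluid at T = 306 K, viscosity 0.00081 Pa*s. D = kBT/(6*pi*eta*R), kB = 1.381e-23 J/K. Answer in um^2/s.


Radius R = 56/2 = 28 nm = 2.8e-08 m
D = kB*T / (6*pi*eta*R)
D = 1.381e-23 * 306 / (6 * pi * 0.00081 * 2.8e-08)
D = 9.88487e-12 m^2/s = 9.885 um^2/s

9.885


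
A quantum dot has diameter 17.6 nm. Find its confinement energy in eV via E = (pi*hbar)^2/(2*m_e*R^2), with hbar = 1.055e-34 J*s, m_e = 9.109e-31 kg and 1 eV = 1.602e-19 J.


Radius R = 17.6/2 = 8.8 nm = 8.8e-09 m
E = (pi * 1.055e-34)^2 / (2 * 9.109e-31 * (8.8e-09)^2)
E(J) = 7.78643e-22
E = E(J) / 1.602e-19 = 0.0049 eV

0.0049


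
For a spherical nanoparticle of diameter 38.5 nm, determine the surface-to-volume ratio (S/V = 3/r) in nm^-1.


Radius r = 38.5/2 = 19.25 nm
S/V = 3 / r = 3 / 19.25
S/V = 0.1558 nm^-1

0.1558


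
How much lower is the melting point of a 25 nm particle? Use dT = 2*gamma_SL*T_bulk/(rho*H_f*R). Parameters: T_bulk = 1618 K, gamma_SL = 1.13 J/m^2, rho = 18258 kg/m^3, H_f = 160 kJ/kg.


Radius R = 25/2 = 12.5 nm = 1.25e-08 m
Convert H_f = 160 kJ/kg = 160000 J/kg
dT = 2 * gamma_SL * T_bulk / (rho * H_f * R)
dT = 2 * 1.13 * 1618 / (18258 * 160000 * 1.25e-08)
dT = 100.1 K

100.1


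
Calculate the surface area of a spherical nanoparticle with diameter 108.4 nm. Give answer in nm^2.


Radius r = 108.4/2 = 54.2 nm
Surface area SA = 4 * pi * r^2
SA = 4 * pi * (54.2)^2
SA = 36915.47 nm^2

36915.47


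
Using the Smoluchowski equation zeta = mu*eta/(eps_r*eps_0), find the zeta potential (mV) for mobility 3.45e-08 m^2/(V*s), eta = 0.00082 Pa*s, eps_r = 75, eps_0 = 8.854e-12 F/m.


Smoluchowski equation: zeta = mu * eta / (eps_r * eps_0)
zeta = 3.45e-08 * 0.00082 / (75 * 8.854e-12)
zeta = 0.042602 V = 42.6 mV

42.6


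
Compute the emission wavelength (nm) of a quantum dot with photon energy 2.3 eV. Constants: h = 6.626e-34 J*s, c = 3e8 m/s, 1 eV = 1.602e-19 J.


Convert energy: E = 2.3 eV = 2.3 * 1.602e-19 = 3.6846e-19 J
lambda = h*c / E = 6.626e-34 * 3e8 / 3.6846e-19
lambda = 5.39489e-07 m = 539.5 nm

539.5


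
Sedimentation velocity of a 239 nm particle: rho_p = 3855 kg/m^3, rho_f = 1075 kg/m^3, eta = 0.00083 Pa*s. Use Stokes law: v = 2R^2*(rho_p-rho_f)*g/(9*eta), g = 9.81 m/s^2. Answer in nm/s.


Radius R = 239/2 nm = 1.195e-07 m
Density difference = 3855 - 1075 = 2780 kg/m^3
v = 2 * R^2 * (rho_p - rho_f) * g / (9 * eta)
v = 2 * (1.195e-07)^2 * 2780 * 9.81 / (9 * 0.00083)
v = 1.0427e-07 m/s = 104.2699 nm/s

104.2699


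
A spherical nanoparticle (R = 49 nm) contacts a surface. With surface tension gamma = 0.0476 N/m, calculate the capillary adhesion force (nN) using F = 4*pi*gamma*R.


Convert radius: R = 49 nm = 4.9e-08 m
F = 4 * pi * gamma * R
F = 4 * pi * 0.0476 * 4.9e-08
F = 2.93098e-08 N = 29.3098 nN

29.3098


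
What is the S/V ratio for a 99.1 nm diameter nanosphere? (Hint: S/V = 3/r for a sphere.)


Radius r = 99.1/2 = 49.55 nm
S/V = 3 / r = 3 / 49.55
S/V = 0.0605 nm^-1

0.0605


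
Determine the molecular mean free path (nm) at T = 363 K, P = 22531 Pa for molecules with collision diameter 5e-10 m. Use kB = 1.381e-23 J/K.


Mean free path: lambda = kB*T / (sqrt(2) * pi * d^2 * P)
lambda = 1.381e-23 * 363 / (sqrt(2) * pi * (5e-10)^2 * 22531)
lambda = 2.00316e-07 m
lambda = 200.32 nm

200.32


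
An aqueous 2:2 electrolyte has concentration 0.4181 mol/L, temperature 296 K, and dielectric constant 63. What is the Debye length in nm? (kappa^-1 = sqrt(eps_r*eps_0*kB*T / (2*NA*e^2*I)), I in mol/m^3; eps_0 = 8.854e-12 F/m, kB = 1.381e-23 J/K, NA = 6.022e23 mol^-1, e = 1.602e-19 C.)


Ionic strength I = 0.4181 * 2^2 * 1000 = 1672.4 mol/m^3
kappa^-1 = sqrt(63 * 8.854e-12 * 1.381e-23 * 296 / (2 * 6.022e23 * (1.602e-19)^2 * 1672.4))
kappa^-1 = 0.21 nm

0.21


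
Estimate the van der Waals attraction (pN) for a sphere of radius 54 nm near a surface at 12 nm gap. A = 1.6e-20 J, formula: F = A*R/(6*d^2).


Convert to SI: R = 54 nm = 5.4e-08 m, d = 12 nm = 1.2e-08 m
F = A * R / (6 * d^2)
F = 1.6e-20 * 5.4e-08 / (6 * (1.2e-08)^2)
F = 1e-12 N = 1.0 pN

1.0


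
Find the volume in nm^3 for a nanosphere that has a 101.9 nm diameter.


Radius r = 101.9/2 = 50.95 nm
Volume V = (4/3) * pi * r^3
V = (4/3) * pi * (50.95)^3
V = 554014.55 nm^3

554014.55


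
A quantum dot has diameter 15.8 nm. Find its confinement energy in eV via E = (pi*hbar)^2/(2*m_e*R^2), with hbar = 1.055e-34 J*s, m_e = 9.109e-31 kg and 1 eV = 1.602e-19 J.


Radius R = 15.8/2 = 7.9 nm = 7.9e-09 m
E = (pi * 1.055e-34)^2 / (2 * 9.109e-31 * (7.9e-09)^2)
E(J) = 9.66162e-22
E = E(J) / 1.602e-19 = 0.006 eV

0.006


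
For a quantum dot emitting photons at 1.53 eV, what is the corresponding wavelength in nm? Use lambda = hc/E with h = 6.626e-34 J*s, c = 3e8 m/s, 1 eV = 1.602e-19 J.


Convert energy: E = 1.53 eV = 1.53 * 1.602e-19 = 2.45106e-19 J
lambda = h*c / E = 6.626e-34 * 3e8 / 2.45106e-19
lambda = 8.10996e-07 m = 811.0 nm

811.0


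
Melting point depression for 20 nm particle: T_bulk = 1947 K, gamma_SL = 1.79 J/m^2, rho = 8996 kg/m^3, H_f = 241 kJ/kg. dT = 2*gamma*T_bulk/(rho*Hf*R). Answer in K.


Radius R = 20/2 = 10 nm = 1e-08 m
Convert H_f = 241 kJ/kg = 241000 J/kg
dT = 2 * gamma_SL * T_bulk / (rho * H_f * R)
dT = 2 * 1.79 * 1947 / (8996 * 241000 * 1e-08)
dT = 321.5 K

321.5


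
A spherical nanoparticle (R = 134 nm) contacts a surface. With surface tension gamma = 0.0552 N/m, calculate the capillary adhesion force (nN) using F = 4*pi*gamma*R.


Convert radius: R = 134 nm = 1.34e-07 m
F = 4 * pi * gamma * R
F = 4 * pi * 0.0552 * 1.34e-07
F = 9.29509e-08 N = 92.9509 nN

92.9509


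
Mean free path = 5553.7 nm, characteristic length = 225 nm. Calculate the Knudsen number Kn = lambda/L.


Knudsen number Kn = lambda / L
Kn = 5553.7 / 225
Kn = 24.6831

24.6831


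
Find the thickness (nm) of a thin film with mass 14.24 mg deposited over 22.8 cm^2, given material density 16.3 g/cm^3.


Convert: m = 14.24 mg = 1.4240e-05 kg, A = 22.8 cm^2 = 2.2800e-03 m^2, rho = 16.3 g/cm^3 = 16300 kg/m^3
t = m / (A * rho)
t = 1.4240e-05 / (2.2800e-03 * 16300)
t = 3.8317e-07 m = 383.2 nm

383.2


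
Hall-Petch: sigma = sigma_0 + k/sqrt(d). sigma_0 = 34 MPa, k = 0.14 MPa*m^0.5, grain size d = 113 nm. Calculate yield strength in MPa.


d = 113 nm = 1.13e-07 m
sqrt(d) = 0.0003361547
Hall-Petch contribution = k / sqrt(d) = 0.14 / 0.0003361547 = 416.5 MPa
sigma = sigma_0 + k/sqrt(d) = 34 + 416.5 = 450.5 MPa

450.5


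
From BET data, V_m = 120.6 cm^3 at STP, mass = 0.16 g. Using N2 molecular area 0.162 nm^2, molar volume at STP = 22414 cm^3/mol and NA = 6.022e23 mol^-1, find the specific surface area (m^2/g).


Number of moles in monolayer = V_m / 22414 = 120.6 / 22414 = 0.00538057
Number of molecules = moles * NA = 0.00538057 * 6.022e23
SA = molecules * sigma / mass
SA = (120.6 / 22414) * 6.022e23 * 0.162e-18 / 0.16
SA = 3280.7 m^2/g

3280.7


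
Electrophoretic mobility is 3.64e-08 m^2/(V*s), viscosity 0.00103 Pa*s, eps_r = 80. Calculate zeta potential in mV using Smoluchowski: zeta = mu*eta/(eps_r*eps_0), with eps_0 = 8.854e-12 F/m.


Smoluchowski equation: zeta = mu * eta / (eps_r * eps_0)
zeta = 3.64e-08 * 0.00103 / (80 * 8.854e-12)
zeta = 0.052931 V = 52.93 mV

52.93


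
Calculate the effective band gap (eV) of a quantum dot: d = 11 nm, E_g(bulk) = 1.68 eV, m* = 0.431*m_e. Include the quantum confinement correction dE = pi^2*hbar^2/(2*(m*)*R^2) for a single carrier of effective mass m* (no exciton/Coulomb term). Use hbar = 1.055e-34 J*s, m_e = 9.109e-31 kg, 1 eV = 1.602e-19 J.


Radius R = 11/2 nm = 5.5e-09 m
Confinement energy dE = pi^2 * hbar^2 / (2 * m_eff * m_e * R^2)
dE = pi^2 * (1.055e-34)^2 / (2 * 0.431 * 9.109e-31 * (5.5e-09)^2) J, divided by 1.602e-19 J/eV
dE = 0.0289 eV
Total band gap = E_g(bulk) + dE = 1.68 + 0.0289 = 1.7089 eV

1.7089


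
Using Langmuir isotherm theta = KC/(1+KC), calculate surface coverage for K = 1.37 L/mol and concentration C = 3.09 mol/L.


Langmuir isotherm: theta = K*C / (1 + K*C)
K*C = 1.37 * 3.09 = 4.2333
theta = 4.2333 / (1 + 4.2333) = 4.2333 / 5.2333
theta = 0.8089

0.8089


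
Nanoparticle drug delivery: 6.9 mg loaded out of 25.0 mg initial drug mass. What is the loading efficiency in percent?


Drug loading efficiency = (drug loaded / drug initial) * 100
DLE = 6.9 / 25.0 * 100
DLE = 0.276 * 100
DLE = 27.6%

27.6


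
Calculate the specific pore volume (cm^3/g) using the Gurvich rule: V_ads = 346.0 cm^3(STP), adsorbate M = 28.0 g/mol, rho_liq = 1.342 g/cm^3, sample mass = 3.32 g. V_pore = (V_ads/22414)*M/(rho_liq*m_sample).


Moles adsorbed n = V_ads / 22414 = 346.0 / 22414 = 1.543678e-02 mol
Liquid volume V_liq = n * M / rho_liq = 1.543678e-02 * 28.0 / 1.342 = 0.32208 cm^3
Specific pore volume V_pore = V_liq / m_sample = 0.32208 / 3.32
V_pore = 0.097 cm^3/g

0.097
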